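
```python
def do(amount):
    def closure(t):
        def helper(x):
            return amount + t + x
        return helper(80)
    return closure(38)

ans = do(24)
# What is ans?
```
142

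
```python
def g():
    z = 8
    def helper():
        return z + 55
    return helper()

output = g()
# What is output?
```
63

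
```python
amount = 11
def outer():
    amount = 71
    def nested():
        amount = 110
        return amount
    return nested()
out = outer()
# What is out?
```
110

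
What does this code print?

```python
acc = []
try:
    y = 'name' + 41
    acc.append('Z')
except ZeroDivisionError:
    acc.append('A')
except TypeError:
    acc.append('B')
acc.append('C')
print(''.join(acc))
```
BC

TypeError is caught by its specific handler, not ZeroDivisionError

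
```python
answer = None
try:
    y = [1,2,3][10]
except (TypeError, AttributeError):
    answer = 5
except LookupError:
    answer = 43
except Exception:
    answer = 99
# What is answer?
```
43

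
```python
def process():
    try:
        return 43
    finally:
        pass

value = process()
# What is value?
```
43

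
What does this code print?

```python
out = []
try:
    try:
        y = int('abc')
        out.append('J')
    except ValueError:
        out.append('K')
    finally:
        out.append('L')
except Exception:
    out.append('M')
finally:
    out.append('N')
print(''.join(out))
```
KLN

Both finally blocks run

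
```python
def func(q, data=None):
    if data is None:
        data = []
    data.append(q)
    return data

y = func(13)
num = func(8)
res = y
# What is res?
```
[13]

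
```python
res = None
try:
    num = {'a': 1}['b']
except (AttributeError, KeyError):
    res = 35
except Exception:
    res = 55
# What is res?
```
35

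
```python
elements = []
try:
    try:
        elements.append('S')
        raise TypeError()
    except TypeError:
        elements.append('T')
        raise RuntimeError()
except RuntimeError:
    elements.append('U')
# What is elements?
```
['S', 'T', 'U']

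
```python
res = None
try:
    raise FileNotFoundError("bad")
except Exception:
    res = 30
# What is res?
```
30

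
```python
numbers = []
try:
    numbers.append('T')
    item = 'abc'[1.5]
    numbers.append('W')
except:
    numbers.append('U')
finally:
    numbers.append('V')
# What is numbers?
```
['T', 'U', 'V']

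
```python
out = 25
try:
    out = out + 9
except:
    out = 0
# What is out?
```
34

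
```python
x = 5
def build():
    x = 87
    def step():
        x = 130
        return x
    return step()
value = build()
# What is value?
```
130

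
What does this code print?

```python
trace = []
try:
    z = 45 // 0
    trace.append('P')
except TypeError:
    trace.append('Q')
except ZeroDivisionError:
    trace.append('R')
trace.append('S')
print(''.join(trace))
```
RS

ZeroDivisionError is caught by its specific handler, not TypeError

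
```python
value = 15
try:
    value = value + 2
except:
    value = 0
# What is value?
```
17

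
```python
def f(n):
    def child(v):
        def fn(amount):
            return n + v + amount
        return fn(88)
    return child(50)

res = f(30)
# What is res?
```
168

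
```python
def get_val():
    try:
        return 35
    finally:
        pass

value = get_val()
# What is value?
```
35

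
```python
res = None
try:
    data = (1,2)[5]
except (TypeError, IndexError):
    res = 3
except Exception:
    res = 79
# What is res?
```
3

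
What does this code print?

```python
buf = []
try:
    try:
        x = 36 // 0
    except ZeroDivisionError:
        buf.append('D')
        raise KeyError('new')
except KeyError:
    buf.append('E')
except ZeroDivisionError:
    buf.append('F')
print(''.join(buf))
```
DE

New KeyError raised, caught by outer KeyError handler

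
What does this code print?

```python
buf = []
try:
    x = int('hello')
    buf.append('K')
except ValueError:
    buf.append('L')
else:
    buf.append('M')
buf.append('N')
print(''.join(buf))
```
LN

else block skipped when exception is caught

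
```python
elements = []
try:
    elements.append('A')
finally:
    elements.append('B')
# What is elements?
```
['A', 'B']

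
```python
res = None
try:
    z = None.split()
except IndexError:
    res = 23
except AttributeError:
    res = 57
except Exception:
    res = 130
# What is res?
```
57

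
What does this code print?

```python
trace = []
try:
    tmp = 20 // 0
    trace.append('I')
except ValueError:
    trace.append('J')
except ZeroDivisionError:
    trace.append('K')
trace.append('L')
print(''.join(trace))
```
KL

ZeroDivisionError is caught by its specific handler, not ValueError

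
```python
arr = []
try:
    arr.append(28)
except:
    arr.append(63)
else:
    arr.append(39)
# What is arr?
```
[28, 39]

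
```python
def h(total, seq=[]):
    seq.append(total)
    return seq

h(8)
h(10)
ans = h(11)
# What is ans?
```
[8, 10, 11]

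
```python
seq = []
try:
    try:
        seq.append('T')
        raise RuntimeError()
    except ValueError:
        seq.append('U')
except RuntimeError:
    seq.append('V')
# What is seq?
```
['T', 'V']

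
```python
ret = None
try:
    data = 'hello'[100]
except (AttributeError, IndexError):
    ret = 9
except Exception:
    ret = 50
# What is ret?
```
9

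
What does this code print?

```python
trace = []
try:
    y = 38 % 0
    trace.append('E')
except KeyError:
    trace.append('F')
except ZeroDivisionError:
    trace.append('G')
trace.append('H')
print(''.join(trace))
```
GH

ZeroDivisionError is caught by its specific handler, not KeyError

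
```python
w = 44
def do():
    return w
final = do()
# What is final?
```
44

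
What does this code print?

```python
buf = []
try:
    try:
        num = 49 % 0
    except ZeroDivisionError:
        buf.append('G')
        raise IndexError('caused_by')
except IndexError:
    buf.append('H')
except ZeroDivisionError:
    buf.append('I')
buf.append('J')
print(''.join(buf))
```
GHJ

IndexError raised and caught, original ZeroDivisionError not re-raised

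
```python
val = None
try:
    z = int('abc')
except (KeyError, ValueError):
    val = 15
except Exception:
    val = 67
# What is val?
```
15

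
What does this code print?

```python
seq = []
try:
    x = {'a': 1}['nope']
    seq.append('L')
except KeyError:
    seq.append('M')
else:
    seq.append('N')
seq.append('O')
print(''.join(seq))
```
MO

else block skipped when exception is caught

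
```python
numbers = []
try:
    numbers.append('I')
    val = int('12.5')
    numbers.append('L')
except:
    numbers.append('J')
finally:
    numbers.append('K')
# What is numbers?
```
['I', 'J', 'K']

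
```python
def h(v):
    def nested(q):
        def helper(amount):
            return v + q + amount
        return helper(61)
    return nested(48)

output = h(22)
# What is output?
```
131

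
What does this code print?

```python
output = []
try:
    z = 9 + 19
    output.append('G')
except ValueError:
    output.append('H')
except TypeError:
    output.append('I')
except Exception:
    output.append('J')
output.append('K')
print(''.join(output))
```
GK

No exception, try block completes normally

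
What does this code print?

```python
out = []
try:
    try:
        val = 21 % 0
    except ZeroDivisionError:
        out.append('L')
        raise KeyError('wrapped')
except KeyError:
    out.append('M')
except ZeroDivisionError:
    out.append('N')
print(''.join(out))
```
LM

New KeyError raised, caught by outer KeyError handler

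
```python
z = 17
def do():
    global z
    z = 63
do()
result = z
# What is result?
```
63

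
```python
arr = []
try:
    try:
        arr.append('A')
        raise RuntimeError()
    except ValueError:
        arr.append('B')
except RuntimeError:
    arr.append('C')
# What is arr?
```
['A', 'C']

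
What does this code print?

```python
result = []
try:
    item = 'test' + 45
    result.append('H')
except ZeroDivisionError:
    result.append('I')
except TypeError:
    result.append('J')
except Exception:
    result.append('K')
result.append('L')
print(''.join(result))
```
JL

TypeError matches before generic Exception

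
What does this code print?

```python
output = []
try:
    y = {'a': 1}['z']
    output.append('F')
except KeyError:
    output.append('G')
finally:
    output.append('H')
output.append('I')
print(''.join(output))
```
GHI

finally always runs, even after exception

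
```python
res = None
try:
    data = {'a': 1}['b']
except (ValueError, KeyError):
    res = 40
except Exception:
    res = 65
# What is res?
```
40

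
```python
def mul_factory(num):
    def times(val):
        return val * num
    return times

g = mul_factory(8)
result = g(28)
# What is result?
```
224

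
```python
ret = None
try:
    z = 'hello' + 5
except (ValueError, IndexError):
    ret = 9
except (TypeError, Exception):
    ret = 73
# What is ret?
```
73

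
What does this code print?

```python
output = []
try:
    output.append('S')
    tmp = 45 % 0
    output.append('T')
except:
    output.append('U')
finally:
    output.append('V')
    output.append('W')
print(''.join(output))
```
SUVW

Code before exception runs, then except, then all of finally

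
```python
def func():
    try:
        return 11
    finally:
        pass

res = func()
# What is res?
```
11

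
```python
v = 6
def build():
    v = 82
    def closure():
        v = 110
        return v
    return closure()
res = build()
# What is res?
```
110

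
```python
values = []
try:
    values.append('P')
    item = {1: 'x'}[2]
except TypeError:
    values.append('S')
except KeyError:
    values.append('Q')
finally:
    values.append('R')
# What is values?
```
['P', 'Q', 'R']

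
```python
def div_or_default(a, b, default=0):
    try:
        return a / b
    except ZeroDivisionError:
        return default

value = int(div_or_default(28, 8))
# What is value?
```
3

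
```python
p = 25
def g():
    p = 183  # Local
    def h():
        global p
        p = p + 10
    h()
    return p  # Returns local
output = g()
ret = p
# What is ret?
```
35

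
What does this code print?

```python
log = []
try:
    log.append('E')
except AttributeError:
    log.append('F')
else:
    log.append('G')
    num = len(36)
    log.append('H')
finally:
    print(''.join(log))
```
EG

Try succeeds, else appends 'G', TypeError in else is uncaught, finally prints before exception propagates ('H' never appended)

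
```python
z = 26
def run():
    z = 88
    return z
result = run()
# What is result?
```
88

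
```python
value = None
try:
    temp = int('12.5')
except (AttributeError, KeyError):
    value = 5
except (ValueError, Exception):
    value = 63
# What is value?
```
63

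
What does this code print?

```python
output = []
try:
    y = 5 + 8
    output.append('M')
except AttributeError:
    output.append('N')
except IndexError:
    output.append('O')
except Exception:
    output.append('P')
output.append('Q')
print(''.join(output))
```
MQ

No exception, try block completes normally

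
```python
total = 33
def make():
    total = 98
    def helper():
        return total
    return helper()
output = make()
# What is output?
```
98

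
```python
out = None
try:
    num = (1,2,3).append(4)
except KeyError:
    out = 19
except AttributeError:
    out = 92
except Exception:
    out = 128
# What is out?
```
92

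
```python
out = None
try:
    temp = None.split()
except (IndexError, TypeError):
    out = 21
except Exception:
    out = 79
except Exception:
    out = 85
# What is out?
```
79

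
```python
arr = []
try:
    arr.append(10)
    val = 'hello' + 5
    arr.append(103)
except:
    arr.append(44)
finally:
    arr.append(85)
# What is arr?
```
[10, 44, 85]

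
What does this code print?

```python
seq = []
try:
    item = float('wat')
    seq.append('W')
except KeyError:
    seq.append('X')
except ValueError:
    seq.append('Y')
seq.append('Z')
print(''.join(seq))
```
YZ

ValueError is caught by its specific handler, not KeyError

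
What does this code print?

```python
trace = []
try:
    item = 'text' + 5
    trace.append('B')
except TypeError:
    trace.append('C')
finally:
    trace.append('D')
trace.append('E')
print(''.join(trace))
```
CDE

finally always runs, even after exception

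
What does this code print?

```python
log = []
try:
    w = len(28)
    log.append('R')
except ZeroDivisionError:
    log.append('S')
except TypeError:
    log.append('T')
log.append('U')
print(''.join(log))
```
TU

TypeError is caught by its specific handler, not ZeroDivisionError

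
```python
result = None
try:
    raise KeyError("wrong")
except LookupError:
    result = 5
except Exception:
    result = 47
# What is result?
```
5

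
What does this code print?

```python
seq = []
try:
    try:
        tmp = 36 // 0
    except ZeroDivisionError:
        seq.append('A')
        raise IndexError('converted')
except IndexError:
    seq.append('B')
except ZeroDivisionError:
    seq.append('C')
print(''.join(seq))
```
AB

New IndexError raised, caught by outer IndexError handler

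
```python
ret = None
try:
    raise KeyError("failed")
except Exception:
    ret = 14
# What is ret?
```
14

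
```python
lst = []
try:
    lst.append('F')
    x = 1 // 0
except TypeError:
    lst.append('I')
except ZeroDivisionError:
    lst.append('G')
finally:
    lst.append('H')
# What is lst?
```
['F', 'G', 'H']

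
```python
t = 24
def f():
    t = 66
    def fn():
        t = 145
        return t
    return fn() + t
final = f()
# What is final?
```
211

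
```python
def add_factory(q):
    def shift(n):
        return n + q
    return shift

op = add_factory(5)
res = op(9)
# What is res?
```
14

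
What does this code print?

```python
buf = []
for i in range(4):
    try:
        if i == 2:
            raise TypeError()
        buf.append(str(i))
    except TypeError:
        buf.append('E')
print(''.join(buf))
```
01E3

Exception on i=2 caught, loop continues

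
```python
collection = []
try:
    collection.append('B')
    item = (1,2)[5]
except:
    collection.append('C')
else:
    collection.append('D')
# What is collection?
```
['B', 'C']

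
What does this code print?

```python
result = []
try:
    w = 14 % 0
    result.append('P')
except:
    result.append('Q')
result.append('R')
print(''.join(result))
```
QR

Exception raised in try, caught by bare except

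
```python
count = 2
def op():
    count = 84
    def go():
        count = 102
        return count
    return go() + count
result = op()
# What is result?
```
186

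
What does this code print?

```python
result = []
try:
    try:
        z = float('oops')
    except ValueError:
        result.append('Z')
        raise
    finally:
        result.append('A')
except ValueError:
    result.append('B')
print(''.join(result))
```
ZAB

finally runs before re-raised exception propagates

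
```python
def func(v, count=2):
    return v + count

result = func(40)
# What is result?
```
42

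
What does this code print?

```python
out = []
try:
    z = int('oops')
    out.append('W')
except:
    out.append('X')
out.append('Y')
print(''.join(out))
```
XY

Exception raised in try, caught by bare except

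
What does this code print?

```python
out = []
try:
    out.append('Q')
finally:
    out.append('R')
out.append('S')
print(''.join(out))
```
QRS

try/finally without except, no exception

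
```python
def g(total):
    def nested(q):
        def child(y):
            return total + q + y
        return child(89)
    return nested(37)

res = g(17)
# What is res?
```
143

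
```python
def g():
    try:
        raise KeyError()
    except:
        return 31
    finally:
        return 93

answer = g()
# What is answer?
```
93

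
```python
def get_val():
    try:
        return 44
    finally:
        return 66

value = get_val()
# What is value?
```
66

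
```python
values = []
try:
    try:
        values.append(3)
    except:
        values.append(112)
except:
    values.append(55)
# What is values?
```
[3]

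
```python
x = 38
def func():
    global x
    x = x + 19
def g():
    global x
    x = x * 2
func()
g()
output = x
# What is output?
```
114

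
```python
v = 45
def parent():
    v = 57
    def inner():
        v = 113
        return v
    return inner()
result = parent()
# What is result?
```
113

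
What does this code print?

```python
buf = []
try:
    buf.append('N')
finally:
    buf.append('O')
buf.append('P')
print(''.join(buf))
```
NOP

try/finally without except, no exception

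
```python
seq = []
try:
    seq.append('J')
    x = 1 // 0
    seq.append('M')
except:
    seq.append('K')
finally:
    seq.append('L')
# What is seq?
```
['J', 'K', 'L']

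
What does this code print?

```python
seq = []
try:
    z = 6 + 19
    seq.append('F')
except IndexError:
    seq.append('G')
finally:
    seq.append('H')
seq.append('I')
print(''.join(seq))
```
FHI

finally runs after normal execution too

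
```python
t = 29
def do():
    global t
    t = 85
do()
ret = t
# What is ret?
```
85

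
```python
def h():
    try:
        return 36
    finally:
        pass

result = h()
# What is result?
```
36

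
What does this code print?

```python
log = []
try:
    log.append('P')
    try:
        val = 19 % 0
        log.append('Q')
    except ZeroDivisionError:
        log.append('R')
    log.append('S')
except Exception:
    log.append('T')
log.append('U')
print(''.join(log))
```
PRSU

Inner exception caught by inner handler, outer continues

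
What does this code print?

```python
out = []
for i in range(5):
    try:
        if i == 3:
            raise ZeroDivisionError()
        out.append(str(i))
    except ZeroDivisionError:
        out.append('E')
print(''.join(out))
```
012E4

Exception on i=3 caught, loop continues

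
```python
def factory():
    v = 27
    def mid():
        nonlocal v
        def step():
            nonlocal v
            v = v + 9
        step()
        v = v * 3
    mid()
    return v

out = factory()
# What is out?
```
108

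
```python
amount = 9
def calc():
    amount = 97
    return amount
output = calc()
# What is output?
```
97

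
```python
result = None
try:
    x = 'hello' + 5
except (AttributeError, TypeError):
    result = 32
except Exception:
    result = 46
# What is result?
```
32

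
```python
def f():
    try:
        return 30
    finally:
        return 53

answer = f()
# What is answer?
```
53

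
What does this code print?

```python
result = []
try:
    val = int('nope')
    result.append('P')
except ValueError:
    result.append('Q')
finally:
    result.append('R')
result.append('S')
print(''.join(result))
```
QRS

finally always runs, even after exception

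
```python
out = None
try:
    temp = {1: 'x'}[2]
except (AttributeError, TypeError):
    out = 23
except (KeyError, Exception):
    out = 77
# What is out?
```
77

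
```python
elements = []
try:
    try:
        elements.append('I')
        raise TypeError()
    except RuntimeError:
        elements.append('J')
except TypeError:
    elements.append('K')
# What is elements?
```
['I', 'K']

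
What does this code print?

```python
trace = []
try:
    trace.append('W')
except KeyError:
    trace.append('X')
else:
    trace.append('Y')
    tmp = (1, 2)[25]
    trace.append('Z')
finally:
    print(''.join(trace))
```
WY

Try succeeds, else appends 'Y', IndexError in else is uncaught, finally prints before exception propagates ('Z' never appended)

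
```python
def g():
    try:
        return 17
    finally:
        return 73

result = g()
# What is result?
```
73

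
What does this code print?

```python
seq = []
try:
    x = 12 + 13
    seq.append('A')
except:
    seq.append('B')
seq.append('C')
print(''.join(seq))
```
AC

No exception, try block completes normally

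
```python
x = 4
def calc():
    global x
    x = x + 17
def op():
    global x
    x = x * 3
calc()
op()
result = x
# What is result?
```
63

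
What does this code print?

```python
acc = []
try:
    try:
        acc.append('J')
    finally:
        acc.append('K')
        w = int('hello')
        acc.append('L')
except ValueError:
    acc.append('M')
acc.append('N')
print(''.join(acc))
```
JKMN

Exception in inner finally caught by outer except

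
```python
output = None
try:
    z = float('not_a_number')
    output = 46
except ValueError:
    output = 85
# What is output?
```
85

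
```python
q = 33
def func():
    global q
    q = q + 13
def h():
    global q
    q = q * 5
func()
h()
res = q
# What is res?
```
230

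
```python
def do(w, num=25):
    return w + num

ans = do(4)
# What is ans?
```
29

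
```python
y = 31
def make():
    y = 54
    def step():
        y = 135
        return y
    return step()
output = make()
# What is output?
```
135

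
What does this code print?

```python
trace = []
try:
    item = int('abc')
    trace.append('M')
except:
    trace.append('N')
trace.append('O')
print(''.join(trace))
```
NO

Exception raised in try, caught by bare except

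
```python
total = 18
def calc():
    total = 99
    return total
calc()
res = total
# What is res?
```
18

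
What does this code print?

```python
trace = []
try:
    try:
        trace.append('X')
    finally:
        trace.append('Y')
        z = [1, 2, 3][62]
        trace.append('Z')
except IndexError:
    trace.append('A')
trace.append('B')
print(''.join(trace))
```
XYAB

Exception in inner finally caught by outer except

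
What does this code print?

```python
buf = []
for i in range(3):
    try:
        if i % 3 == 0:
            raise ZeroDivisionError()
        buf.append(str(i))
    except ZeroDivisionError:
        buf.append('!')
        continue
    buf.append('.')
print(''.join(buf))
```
!1.2.

continue in except skips rest of loop body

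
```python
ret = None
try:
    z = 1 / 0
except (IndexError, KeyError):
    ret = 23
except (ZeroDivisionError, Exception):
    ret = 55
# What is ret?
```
55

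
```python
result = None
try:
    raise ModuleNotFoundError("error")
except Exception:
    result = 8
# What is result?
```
8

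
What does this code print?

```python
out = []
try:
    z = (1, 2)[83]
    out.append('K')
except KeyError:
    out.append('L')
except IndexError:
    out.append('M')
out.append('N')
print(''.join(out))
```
MN

IndexError is caught by its specific handler, not KeyError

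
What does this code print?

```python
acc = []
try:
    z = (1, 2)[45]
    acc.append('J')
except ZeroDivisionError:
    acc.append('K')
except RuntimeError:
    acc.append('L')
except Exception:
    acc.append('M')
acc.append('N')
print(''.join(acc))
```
MN

IndexError not specifically caught, falls to Exception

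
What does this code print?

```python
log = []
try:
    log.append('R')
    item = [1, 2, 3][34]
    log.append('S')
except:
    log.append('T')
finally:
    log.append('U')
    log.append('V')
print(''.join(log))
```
RTUV

Code before exception runs, then except, then all of finally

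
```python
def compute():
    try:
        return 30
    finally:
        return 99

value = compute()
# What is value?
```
99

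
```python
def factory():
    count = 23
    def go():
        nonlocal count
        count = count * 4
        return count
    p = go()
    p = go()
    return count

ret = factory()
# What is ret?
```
368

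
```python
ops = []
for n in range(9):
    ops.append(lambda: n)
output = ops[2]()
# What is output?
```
8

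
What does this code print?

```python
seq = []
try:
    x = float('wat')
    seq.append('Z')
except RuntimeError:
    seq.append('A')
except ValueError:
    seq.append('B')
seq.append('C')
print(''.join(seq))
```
BC

ValueError is caught by its specific handler, not RuntimeError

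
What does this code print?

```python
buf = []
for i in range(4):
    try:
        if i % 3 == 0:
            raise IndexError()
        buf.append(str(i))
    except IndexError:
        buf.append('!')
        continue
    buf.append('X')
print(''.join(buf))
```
!1X2X!

continue in except skips rest of loop body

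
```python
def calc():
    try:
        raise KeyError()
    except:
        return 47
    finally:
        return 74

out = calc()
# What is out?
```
74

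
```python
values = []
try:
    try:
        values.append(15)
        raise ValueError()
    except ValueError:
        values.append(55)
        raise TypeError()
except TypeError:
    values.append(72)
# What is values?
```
[15, 55, 72]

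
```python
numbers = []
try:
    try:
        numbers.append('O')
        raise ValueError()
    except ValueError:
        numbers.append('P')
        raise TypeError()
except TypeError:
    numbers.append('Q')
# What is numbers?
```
['O', 'P', 'Q']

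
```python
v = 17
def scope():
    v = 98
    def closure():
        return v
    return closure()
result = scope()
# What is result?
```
98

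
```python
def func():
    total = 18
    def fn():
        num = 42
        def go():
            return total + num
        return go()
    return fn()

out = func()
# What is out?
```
60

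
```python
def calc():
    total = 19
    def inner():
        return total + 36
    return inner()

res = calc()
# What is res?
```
55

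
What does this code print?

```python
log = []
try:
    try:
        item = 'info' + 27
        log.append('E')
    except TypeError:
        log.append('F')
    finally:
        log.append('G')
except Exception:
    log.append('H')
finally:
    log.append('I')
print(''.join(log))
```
FGI

Both finally blocks run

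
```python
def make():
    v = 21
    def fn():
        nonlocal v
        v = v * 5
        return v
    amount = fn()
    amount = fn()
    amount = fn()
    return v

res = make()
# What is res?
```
2625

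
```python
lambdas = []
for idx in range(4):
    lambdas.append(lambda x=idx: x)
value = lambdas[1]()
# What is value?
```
1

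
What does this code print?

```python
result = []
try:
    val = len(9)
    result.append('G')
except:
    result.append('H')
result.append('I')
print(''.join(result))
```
HI

Exception raised in try, caught by bare except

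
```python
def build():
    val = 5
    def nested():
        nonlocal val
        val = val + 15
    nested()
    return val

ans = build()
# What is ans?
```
20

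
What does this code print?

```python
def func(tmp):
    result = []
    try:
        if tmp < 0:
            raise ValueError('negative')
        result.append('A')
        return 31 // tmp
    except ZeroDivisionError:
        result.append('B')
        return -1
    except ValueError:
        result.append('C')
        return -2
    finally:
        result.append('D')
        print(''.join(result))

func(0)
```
ABD

tmp=0 causes ZeroDivisionError, caught, finally prints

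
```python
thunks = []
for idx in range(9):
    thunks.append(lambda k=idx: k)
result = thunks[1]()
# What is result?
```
1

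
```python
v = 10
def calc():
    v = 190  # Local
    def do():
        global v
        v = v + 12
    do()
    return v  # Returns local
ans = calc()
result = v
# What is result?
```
22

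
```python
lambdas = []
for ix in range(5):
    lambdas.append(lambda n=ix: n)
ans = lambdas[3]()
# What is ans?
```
3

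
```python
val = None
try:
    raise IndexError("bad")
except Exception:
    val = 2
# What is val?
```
2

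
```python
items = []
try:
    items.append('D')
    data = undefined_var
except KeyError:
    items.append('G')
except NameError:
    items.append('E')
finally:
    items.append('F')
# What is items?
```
['D', 'E', 'F']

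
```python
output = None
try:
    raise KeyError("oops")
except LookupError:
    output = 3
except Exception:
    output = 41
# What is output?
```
3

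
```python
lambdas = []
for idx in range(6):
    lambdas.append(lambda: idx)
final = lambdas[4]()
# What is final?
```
5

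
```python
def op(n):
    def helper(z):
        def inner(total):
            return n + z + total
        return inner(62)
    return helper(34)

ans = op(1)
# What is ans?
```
97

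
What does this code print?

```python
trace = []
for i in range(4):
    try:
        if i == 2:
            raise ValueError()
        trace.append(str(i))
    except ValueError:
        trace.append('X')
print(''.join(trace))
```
01X3

Exception on i=2 caught, loop continues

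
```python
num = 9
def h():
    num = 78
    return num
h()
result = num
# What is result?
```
9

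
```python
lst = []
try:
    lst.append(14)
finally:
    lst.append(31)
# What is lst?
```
[14, 31]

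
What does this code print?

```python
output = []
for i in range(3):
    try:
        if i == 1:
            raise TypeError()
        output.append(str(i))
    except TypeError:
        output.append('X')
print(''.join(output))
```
0X2

Exception on i=1 caught, loop continues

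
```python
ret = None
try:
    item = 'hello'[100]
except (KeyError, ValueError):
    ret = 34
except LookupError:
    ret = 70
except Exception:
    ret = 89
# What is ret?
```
70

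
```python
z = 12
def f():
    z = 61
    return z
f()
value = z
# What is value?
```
12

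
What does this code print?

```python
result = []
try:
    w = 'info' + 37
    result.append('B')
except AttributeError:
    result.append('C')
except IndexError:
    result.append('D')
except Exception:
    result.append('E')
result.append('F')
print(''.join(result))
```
EF

TypeError not specifically caught, falls to Exception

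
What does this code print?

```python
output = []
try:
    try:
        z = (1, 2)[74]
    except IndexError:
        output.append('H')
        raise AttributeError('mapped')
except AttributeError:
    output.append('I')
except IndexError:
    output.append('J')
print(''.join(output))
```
HI

New AttributeError raised, caught by outer AttributeError handler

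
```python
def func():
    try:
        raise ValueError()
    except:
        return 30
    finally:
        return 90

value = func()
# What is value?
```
90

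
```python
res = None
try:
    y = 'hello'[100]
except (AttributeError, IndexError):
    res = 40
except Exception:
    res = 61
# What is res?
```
40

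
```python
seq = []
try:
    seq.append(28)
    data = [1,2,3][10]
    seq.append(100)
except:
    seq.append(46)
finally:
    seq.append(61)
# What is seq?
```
[28, 46, 61]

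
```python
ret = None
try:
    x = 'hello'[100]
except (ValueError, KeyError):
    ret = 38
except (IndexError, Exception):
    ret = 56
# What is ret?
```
56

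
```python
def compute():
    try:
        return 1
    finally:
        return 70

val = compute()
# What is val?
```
70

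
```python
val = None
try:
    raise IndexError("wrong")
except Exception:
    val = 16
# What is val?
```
16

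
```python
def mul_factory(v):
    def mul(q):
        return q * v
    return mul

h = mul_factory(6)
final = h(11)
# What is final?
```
66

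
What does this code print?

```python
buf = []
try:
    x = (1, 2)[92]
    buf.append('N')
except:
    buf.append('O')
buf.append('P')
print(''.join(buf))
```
OP

Exception raised in try, caught by bare except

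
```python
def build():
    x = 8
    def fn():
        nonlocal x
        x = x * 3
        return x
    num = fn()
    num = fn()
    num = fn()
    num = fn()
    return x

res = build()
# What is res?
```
648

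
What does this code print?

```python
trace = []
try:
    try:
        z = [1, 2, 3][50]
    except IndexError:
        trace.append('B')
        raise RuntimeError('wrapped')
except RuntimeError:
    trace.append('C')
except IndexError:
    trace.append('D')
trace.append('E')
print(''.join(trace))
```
BCE

RuntimeError raised and caught, original IndexError not re-raised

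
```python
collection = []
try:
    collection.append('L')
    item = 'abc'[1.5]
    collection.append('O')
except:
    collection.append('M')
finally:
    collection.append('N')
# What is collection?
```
['L', 'M', 'N']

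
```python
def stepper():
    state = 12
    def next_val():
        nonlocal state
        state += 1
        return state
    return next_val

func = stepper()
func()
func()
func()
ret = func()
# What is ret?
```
16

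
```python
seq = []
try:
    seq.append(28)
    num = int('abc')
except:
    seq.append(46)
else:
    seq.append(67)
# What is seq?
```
[28, 46]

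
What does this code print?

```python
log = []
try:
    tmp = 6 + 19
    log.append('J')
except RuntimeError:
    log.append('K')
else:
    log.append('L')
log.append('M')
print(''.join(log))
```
JLM

else block runs when no exception occurs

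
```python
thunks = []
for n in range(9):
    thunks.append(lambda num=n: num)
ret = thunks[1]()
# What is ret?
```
1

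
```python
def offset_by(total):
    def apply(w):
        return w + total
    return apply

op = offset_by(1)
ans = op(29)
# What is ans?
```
30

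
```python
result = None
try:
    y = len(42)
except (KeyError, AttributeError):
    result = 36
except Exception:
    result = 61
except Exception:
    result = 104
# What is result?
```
61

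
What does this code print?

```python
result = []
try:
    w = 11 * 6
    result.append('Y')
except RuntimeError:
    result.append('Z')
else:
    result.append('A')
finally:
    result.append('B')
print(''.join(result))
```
YAB

else runs before finally when no exception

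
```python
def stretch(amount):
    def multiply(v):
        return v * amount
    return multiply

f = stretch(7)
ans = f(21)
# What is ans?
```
147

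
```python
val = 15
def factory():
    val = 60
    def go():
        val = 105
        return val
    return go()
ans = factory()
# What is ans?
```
105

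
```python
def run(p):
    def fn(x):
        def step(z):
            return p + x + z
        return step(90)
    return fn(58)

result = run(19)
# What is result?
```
167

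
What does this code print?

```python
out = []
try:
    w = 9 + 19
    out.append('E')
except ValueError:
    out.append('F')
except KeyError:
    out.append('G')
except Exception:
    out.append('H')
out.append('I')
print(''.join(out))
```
EI

No exception, try block completes normally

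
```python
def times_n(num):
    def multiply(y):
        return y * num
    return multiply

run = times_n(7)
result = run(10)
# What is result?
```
70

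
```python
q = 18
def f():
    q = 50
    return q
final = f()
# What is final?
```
50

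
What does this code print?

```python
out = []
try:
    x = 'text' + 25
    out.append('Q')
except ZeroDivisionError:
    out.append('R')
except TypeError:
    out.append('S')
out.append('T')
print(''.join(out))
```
ST

TypeError is caught by its specific handler, not ZeroDivisionError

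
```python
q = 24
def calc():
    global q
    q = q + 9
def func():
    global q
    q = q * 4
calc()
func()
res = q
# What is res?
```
132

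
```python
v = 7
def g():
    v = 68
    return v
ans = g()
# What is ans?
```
68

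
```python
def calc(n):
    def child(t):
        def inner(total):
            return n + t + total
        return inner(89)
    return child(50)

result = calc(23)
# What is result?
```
162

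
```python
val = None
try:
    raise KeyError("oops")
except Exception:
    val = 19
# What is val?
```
19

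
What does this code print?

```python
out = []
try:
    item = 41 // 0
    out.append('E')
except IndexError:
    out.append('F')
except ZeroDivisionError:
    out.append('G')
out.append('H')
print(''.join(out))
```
GH

ZeroDivisionError is caught by its specific handler, not IndexError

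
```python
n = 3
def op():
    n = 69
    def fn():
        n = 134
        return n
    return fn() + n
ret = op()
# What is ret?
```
203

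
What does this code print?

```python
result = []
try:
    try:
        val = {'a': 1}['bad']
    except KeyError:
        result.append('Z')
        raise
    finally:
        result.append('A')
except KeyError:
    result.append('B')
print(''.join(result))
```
ZAB

finally runs before re-raised exception propagates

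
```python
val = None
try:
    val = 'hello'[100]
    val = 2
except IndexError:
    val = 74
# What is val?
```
74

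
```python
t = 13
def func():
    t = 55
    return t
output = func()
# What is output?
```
55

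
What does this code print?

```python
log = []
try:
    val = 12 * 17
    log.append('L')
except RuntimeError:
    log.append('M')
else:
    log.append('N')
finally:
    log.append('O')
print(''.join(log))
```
LNO

else runs before finally when no exception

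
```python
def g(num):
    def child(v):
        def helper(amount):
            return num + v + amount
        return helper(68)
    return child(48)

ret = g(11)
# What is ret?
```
127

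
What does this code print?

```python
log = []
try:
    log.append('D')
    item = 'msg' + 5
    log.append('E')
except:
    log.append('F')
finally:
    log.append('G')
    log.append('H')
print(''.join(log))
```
DFGH

Code before exception runs, then except, then all of finally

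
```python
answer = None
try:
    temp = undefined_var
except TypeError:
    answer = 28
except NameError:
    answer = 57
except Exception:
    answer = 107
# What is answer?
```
57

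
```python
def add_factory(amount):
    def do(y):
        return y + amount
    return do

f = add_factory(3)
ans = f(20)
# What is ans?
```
23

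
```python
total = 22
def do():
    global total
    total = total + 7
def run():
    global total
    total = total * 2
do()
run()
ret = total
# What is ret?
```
58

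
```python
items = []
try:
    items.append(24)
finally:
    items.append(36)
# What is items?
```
[24, 36]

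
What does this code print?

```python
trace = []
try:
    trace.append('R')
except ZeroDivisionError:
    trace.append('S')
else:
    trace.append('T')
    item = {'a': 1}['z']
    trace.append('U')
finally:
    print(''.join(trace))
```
RT

Try succeeds, else appends 'T', KeyError in else is uncaught, finally prints before exception propagates ('U' never appended)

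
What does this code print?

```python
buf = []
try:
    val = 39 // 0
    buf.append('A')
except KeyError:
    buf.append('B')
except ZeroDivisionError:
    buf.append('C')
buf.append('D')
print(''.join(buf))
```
CD

ZeroDivisionError is caught by its specific handler, not KeyError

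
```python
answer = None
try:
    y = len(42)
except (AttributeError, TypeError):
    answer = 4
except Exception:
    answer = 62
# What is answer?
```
4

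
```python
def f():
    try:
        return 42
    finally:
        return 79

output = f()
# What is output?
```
79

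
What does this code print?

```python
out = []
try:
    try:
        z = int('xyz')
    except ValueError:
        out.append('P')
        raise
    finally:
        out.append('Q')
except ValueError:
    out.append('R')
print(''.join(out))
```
PQR

finally runs before re-raised exception propagates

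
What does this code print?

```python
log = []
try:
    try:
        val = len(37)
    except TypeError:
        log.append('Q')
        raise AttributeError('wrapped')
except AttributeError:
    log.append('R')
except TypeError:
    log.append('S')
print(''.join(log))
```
QR

New AttributeError raised, caught by outer AttributeError handler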